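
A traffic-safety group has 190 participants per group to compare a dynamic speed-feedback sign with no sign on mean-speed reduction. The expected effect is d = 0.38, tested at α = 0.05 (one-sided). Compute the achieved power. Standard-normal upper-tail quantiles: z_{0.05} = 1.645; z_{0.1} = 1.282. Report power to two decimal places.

For two equal groups, power = Φ(d·√(n/2) − z_{α}).
d·√(n/2) = 0.38 × √(190/2) = 0.38 × 9.747 = 3.704.
z_β = 3.704 − 1.645 = 2.059.
Power = Φ(2.059) = 0.980.

power ≈ 0.98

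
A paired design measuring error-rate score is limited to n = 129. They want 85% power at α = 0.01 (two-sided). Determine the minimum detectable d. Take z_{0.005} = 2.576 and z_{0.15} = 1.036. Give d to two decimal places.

d_min ≈ 0.32

For a single sample (or paired design) of n = 129: d_min = (z_{α/2} + z_β)/√n.
z-sum = 2.576 + 1.036 = 3.612.
d_min = 3.612 / √129 = 3.612 / 11.358 = 0.318.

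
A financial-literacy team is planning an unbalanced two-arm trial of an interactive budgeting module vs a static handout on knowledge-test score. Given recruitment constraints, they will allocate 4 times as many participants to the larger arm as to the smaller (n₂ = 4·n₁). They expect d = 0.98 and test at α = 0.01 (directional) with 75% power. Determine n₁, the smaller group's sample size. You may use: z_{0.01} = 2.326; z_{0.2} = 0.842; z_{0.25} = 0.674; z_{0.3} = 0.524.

With allocation ratio k = n₂/n₁ = 4, Var(x̄₁−x̄₂) = σ²(1/n₁ + 1/(k·n₁)) = σ²·(k+1)/(k·n₁).
So n₁ = (1 + 1/k)·((z_{α} + z_β)/d)² = 1.250 × (3.000/0.98)².
n₁ = 1.250 × 9.37 = 11.7.
Round up: n₁ = 12, giving n₂ = 4 × 12 = 48.

n₁ = 12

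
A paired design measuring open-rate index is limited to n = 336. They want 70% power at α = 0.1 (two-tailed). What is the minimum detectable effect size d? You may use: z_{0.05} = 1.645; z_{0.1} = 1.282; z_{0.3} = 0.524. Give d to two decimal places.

For a single sample (or paired design) of n = 336: d_min = (z_{α/2} + z_β)/√n.
z-sum = 1.645 + 0.524 = 2.169.
d_min = 2.169 / √336 = 2.169 / 18.330 = 0.118.

d_min ≈ 0.12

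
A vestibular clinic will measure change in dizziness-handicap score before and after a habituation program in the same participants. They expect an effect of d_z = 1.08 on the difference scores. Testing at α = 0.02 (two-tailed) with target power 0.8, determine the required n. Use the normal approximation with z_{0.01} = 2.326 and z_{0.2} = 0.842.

For a paired (one-sample on differences) test: n = ((z_{α/2} + z_β) / d)².
z_{α/2} + z_β = 2.326 + 0.842 = 3.168.
n = (3.168 / 1.08)² = 2.933² = 8.60.
Round up.

n = 9 pairs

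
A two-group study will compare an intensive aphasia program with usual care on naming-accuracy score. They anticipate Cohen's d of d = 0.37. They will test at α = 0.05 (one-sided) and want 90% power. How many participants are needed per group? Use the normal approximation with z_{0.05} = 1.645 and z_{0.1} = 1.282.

n = 126 per group

For two independent groups with equal n: n = 2·((z_{α} + z_β) / d)².
z_{α} + z_β = 1.645 + 1.282 = 2.927.
n = 2 × (2.927 / 0.37)² = 2 × 7.911² = 2 × 62.58 = 125.2.
Round up to the next whole participant.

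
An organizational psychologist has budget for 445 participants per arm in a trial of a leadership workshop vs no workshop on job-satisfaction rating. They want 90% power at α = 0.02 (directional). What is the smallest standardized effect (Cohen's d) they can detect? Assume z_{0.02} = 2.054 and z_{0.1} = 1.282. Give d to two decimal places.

d_min ≈ 0.22

For two independent groups of n = 445 each: d_min = (z_{α} + z_β)·√(2/n).
z-sum = 2.054 + 1.282 = 3.336.
d_min = 3.336 × √(2/445) = 3.336 × 0.0670 = 0.224.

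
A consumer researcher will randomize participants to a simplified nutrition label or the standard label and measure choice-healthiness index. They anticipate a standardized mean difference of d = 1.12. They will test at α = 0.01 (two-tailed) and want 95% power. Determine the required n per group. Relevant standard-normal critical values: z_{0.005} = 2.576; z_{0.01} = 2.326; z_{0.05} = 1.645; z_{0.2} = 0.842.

For two independent groups with equal n: n = 2·((z_{α/2} + z_β) / d)².
z_{α/2} + z_β = 2.576 + 1.645 = 4.221.
n = 2 × (4.221 / 1.12)² = 2 × 3.769² = 2 × 14.20 = 28.4.
Round up to the next whole participant.

n = 29 per group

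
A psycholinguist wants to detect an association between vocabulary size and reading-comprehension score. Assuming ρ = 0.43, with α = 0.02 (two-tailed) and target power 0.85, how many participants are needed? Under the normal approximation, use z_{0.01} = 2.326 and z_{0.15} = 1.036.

Fisher's z: C = ½·ln((1+r)/(1−r)) = ½·ln(2.5088) = 0.4599.
n = ((z_{α/2} + z_β)/C)² + 3.
(2.326 + 1.036) / 0.4599 = 3.362 / 0.4599 = 7.310.
n = 7.310² + 3 = 53.44 + 3 = 56.4.
Round up.

n = 57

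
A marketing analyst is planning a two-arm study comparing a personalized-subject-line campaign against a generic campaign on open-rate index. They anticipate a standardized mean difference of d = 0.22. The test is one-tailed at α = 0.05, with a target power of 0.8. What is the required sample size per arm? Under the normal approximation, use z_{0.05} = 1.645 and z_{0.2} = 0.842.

n = 256 per group

For two independent groups with equal n: n = 2·((z_{α} + z_β) / d)².
z_{α} + z_β = 1.645 + 0.842 = 2.487.
n = 2 × (2.487 / 0.22)² = 2 × 11.305² = 2 × 127.79 = 255.6.
Round up to the next whole participant.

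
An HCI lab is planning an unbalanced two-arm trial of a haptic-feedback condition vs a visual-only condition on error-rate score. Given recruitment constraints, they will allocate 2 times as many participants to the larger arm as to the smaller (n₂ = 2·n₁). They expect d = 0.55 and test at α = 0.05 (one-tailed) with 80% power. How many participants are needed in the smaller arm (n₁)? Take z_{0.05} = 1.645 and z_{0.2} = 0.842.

n₁ = 31

With allocation ratio k = n₂/n₁ = 2, Var(x̄₁−x̄₂) = σ²(1/n₁ + 1/(k·n₁)) = σ²·(k+1)/(k·n₁).
So n₁ = (1 + 1/k)·((z_{α} + z_β)/d)² = 1.500 × (2.487/0.55)².
n₁ = 1.500 × 20.45 = 30.7.
Round up: n₁ = 31, giving n₂ = 2 × 31 = 62.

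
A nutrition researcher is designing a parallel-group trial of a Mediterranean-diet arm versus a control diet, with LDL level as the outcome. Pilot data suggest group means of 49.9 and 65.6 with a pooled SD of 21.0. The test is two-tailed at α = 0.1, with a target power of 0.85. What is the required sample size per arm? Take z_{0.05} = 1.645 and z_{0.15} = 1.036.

n = 26 per group

Cohen's d = |M₁ − M₂| / SD_pooled = |49.9 − 65.6| / 21.0 = 15.7 / 21.0 = 0.748.
For two independent groups with equal n: n = 2·((z_{α/2} + z_β) / d)².
z_{α/2} + z_β = 1.645 + 1.036 = 2.681.
n = 2 × (2.681 / 0.748)² = 2 × 3.584² = 2 × 12.85 = 25.7.
Round up to the next whole participant.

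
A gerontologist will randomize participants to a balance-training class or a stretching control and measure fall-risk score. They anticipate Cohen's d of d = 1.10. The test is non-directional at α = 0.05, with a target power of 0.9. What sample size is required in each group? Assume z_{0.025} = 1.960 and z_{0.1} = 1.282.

For two independent groups with equal n: n = 2·((z_{α/2} + z_β) / d)².
z_{α/2} + z_β = 1.960 + 1.282 = 3.242.
n = 2 × (3.242 / 1.10)² = 2 × 2.947² = 2 × 8.69 = 17.4.
Round up to the next whole participant.

n = 18 per group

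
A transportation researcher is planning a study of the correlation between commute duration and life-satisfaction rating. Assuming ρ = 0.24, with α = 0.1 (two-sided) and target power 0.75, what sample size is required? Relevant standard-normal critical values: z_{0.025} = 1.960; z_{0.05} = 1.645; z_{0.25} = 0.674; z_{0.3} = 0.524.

n = 93

Fisher's z: C = ½·ln((1+r)/(1−r)) = ½·ln(1.6316) = 0.2448.
n = ((z_{α/2} + z_β)/C)² + 3.
(1.645 + 0.674) / 0.2448 = 2.319 / 0.2448 = 9.473.
n = 9.473² + 3 = 89.74 + 3 = 92.7.
Round up.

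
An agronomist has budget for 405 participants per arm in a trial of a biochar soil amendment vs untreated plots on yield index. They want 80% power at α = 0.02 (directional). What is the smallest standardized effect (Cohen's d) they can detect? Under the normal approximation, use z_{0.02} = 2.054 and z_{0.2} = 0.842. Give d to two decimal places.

d_min ≈ 0.20

For two independent groups of n = 405 each: d_min = (z_{α} + z_β)·√(2/n).
z-sum = 2.054 + 0.842 = 2.896.
d_min = 2.896 × √(2/405) = 2.896 × 0.0703 = 0.204.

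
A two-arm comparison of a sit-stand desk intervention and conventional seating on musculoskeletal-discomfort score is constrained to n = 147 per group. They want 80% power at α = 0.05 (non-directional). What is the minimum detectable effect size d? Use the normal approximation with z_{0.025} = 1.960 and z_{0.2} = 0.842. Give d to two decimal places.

For two independent groups of n = 147 each: d_min = (z_{α/2} + z_β)·√(2/n).
z-sum = 1.960 + 0.842 = 2.802.
d_min = 2.802 × √(2/147) = 2.802 × 0.1166 = 0.327.

d_min ≈ 0.33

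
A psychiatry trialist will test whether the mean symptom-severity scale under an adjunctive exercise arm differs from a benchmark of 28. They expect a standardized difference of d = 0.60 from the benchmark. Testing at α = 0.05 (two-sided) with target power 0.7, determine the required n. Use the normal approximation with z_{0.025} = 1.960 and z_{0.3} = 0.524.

For a one-sample test: n = ((z_{α/2} + z_β) / d)².
z_{α/2} + z_β = 1.960 + 0.524 = 2.484.
n = (2.484 / 0.60)² = 4.140² = 17.14.
Round up.

n = 18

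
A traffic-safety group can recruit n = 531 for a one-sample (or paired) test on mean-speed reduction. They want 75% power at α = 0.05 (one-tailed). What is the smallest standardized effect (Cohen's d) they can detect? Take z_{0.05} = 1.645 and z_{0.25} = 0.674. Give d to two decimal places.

For a single sample (or paired design) of n = 531: d_min = (z_{α} + z_β)/√n.
z-sum = 1.645 + 0.674 = 2.319.
d_min = 2.319 / √531 = 2.319 / 23.043 = 0.101.

d_min ≈ 0.10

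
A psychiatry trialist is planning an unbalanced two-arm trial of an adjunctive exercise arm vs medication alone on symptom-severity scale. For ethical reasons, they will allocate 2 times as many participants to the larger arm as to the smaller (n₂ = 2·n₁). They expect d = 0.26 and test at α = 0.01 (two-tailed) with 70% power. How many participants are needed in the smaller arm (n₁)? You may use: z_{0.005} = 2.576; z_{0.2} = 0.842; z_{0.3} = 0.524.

With allocation ratio k = n₂/n₁ = 2, Var(x̄₁−x̄₂) = σ²(1/n₁ + 1/(k·n₁)) = σ²·(k+1)/(k·n₁).
So n₁ = (1 + 1/k)·((z_{α/2} + z_β)/d)² = 1.500 × (3.100/0.26)².
n₁ = 1.500 × 142.16 = 213.2.
Round up: n₁ = 214, giving n₂ = 2 × 214 = 428.

n₁ = 214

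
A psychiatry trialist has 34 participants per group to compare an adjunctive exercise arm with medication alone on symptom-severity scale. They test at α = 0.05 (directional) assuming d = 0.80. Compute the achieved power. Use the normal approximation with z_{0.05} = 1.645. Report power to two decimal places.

For two equal groups, power = Φ(d·√(n/2) − z_{α}).
d·√(n/2) = 0.80 × √(34/2) = 0.80 × 4.123 = 3.298.
z_β = 3.298 − 1.645 = 1.653.
Power = Φ(1.653) = 0.951.

power ≈ 0.95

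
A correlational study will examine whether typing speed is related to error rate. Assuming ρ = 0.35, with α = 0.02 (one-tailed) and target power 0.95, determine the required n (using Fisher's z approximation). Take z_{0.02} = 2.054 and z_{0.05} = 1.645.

Fisher's z: C = ½·ln((1+r)/(1−r)) = ½·ln(2.0769) = 0.3654.
n = ((z_{α} + z_β)/C)² + 3.
(2.054 + 1.645) / 0.3654 = 3.699 / 0.3654 = 10.123.
n = 10.123² + 3 = 102.48 + 3 = 105.5.
Round up.

n = 106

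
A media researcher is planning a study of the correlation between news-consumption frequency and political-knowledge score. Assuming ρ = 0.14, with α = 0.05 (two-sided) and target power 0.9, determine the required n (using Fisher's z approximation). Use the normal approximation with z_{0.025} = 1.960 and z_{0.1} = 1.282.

Fisher's z: C = ½·ln((1+r)/(1−r)) = ½·ln(1.3256) = 0.1409.
n = ((z_{α/2} + z_β)/C)² + 3.
(1.960 + 1.282) / 0.1409 = 3.242 / 0.1409 = 23.009.
n = 23.009² + 3 = 529.42 + 3 = 532.4.
Round up.

n = 533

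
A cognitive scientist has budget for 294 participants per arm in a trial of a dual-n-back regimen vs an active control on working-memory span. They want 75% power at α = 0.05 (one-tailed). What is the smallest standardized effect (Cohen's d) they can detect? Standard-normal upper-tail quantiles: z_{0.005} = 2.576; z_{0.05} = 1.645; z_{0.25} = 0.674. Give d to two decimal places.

d_min ≈ 0.19

For two independent groups of n = 294 each: d_min = (z_{α} + z_β)·√(2/n).
z-sum = 1.645 + 0.674 = 2.319.
d_min = 2.319 × √(2/294) = 2.319 × 0.0825 = 0.191.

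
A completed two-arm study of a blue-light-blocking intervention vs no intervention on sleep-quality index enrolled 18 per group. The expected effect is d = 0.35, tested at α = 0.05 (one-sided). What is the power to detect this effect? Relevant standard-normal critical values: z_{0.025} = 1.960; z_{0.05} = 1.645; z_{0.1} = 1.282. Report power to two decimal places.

power ≈ 0.28

For two equal groups, power = Φ(d·√(n/2) − z_{α}).
d·√(n/2) = 0.35 × √(18/2) = 0.35 × 3.000 = 1.050.
z_β = 1.050 − 1.645 = -0.595.
Power = Φ(-0.595) = 0.276.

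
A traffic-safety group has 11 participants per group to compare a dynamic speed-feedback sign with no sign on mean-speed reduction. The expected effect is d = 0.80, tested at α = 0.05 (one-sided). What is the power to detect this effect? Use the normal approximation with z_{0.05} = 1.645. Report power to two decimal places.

power ≈ 0.59

For two equal groups, power = Φ(d·√(n/2) − z_{α}).
d·√(n/2) = 0.80 × √(11/2) = 0.80 × 2.345 = 1.876.
z_β = 1.876 − 1.645 = 0.231.
Power = Φ(0.231) = 0.591.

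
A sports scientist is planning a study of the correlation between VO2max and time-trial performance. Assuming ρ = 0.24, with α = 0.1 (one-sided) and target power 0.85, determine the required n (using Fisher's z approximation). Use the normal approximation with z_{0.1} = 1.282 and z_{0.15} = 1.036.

n = 93

Fisher's z: C = ½·ln((1+r)/(1−r)) = ½·ln(1.6316) = 0.2448.
n = ((z_{α} + z_β)/C)² + 3.
(1.282 + 1.036) / 0.2448 = 2.318 / 0.2448 = 9.469.
n = 9.469² + 3 = 89.66 + 3 = 92.7.
Round up.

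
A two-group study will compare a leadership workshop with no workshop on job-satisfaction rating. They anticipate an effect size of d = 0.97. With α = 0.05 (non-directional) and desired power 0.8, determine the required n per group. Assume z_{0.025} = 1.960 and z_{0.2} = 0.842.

For two independent groups with equal n: n = 2·((z_{α/2} + z_β) / d)².
z_{α/2} + z_β = 1.960 + 0.842 = 2.802.
n = 2 × (2.802 / 0.97)² = 2 × 2.889² = 2 × 8.34 = 16.7.
Round up to the next whole participant.

n = 17 per group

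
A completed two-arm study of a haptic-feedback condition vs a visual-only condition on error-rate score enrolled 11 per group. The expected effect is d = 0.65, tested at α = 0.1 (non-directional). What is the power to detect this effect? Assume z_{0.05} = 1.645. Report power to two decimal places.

For two equal groups, power = Φ(d·√(n/2) − z_{α/2}).
d·√(n/2) = 0.65 × √(11/2) = 0.65 × 2.345 = 1.524.
z_β = 1.524 − 1.645 = -0.121.
Power = Φ(-0.121) = 0.452.

power ≈ 0.45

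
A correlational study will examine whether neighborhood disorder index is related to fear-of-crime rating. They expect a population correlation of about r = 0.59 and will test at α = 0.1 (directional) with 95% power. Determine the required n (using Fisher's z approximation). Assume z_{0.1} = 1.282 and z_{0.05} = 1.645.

n = 22

Fisher's z: C = ½·ln((1+r)/(1−r)) = ½·ln(3.8780) = 0.6777.
n = ((z_{α} + z_β)/C)² + 3.
(1.282 + 1.645) / 0.6777 = 2.927 / 0.6777 = 4.319.
n = 4.319² + 3 = 18.65 + 3 = 21.7.
Round up.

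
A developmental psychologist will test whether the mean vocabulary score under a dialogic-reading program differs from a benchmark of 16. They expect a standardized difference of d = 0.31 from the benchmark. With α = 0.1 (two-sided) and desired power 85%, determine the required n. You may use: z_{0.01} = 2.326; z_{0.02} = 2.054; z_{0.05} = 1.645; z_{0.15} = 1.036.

n = 75

For a one-sample test: n = ((z_{α/2} + z_β) / d)².
z_{α/2} + z_β = 1.645 + 1.036 = 2.681.
n = (2.681 / 0.31)² = 8.648² = 74.79.
Round up.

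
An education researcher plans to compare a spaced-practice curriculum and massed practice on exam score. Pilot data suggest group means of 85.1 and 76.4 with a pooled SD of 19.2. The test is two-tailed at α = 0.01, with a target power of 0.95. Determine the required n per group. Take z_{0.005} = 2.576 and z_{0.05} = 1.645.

Cohen's d = |M₁ − M₂| / SD_pooled = |85.1 − 76.4| / 19.2 = 8.7 / 19.2 = 0.453.
For two independent groups with equal n: n = 2·((z_{α/2} + z_β) / d)².
z_{α/2} + z_β = 2.576 + 1.645 = 4.221.
n = 2 × (4.221 / 0.453)² = 2 × 9.318² = 2 × 86.82 = 173.6.
Round up to the next whole participant.

n = 174 per group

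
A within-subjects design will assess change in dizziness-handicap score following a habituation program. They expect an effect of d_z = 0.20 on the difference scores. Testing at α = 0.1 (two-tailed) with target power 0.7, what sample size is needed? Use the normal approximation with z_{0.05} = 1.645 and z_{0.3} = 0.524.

n = 118 pairs

For a paired (one-sample on differences) test: n = ((z_{α/2} + z_β) / d)².
z_{α/2} + z_β = 1.645 + 0.524 = 2.169.
n = (2.169 / 0.20)² = 10.845² = 117.61.
Round up.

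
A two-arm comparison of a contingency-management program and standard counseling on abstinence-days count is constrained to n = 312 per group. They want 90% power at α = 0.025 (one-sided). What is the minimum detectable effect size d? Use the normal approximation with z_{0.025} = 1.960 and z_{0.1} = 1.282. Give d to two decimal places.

d_min ≈ 0.26

For two independent groups of n = 312 each: d_min = (z_{α} + z_β)·√(2/n).
z-sum = 1.960 + 1.282 = 3.242.
d_min = 3.242 × √(2/312) = 3.242 × 0.0801 = 0.260.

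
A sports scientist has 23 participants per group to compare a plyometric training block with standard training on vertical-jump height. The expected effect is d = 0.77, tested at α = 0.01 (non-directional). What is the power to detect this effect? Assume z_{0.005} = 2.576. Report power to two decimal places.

power ≈ 0.51

For two equal groups, power = Φ(d·√(n/2) − z_{α/2}).
d·√(n/2) = 0.77 × √(23/2) = 0.77 × 3.391 = 2.611.
z_β = 2.611 − 2.576 = 0.035.
Power = Φ(0.035) = 0.514.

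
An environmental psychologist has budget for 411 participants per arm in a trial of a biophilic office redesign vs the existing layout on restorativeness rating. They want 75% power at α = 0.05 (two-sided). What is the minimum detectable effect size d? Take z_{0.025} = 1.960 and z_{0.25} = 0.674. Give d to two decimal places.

d_min ≈ 0.18

For two independent groups of n = 411 each: d_min = (z_{α/2} + z_β)·√(2/n).
z-sum = 1.960 + 0.674 = 2.634.
d_min = 2.634 × √(2/411) = 2.634 × 0.0698 = 0.184.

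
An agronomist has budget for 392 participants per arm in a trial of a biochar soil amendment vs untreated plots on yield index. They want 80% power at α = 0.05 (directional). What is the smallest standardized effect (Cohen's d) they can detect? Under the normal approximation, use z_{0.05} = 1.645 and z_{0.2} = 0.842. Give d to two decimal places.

For two independent groups of n = 392 each: d_min = (z_{α} + z_β)·√(2/n).
z-sum = 1.645 + 0.842 = 2.487.
d_min = 2.487 × √(2/392) = 2.487 × 0.0714 = 0.178.

d_min ≈ 0.18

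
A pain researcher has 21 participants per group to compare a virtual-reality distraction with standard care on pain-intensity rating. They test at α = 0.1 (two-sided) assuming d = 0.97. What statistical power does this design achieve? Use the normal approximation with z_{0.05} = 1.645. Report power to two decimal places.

For two equal groups, power = Φ(d·√(n/2) − z_{α/2}).
d·√(n/2) = 0.97 × √(21/2) = 0.97 × 3.240 = 3.143.
z_β = 3.143 − 1.645 = 1.498.
Power = Φ(1.498) = 0.933.

power ≈ 0.93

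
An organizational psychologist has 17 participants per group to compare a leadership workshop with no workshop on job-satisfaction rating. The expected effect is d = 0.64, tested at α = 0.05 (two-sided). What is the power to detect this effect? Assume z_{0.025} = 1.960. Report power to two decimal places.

For two equal groups, power = Φ(d·√(n/2) − z_{α/2}).
d·√(n/2) = 0.64 × √(17/2) = 0.64 × 2.915 = 1.866.
z_β = 1.866 − 1.960 = -0.094.
Power = Φ(-0.094) = 0.463.

power ≈ 0.46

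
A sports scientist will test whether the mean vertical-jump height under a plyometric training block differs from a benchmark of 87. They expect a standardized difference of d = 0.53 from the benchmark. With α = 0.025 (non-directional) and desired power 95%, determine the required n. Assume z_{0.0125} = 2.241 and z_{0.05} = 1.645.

n = 54

For a one-sample test: n = ((z_{α/2} + z_β) / d)².
z_{α/2} + z_β = 2.241 + 1.645 = 3.886.
n = (3.886 / 0.53)² = 7.332² = 53.76.
Round up.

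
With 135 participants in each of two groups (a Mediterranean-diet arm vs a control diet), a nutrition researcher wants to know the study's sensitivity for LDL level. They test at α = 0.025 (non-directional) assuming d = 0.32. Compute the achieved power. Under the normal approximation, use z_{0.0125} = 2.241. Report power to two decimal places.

For two equal groups, power = Φ(d·√(n/2) − z_{α/2}).
d·√(n/2) = 0.32 × √(135/2) = 0.32 × 8.216 = 2.629.
z_β = 2.629 − 2.241 = 0.388.
Power = Φ(0.388) = 0.651.

power ≈ 0.65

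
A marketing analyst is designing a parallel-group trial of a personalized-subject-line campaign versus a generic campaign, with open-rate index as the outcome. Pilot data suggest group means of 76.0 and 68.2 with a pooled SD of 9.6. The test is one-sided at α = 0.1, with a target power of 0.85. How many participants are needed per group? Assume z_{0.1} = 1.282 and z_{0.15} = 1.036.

n = 17 per group

Cohen's d = |M₁ − M₂| / SD_pooled = |76.0 − 68.2| / 9.6 = 7.8 / 9.6 = 0.812.
For two independent groups with equal n: n = 2·((z_{α} + z_β) / d)².
z_{α} + z_β = 1.282 + 1.036 = 2.318.
n = 2 × (2.318 / 0.812)² = 2 × 2.855² = 2 × 8.15 = 16.3.
Round up to the next whole participant.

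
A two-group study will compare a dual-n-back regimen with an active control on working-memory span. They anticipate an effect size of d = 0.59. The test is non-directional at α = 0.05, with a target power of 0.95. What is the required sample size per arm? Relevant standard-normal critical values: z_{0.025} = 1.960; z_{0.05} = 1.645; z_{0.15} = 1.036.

For two independent groups with equal n: n = 2·((z_{α/2} + z_β) / d)².
z_{α/2} + z_β = 1.960 + 1.645 = 3.605.
n = 2 × (3.605 / 0.59)² = 2 × 6.110² = 2 × 37.33 = 74.7.
Round up to the next whole participant.

n = 75 per group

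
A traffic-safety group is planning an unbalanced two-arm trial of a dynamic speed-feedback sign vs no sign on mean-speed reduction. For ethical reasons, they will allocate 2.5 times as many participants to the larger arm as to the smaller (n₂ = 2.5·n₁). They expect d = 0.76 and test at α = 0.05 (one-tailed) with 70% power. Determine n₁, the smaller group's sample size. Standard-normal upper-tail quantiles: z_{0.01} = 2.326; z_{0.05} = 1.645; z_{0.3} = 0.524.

n₁ = 12

With allocation ratio k = n₂/n₁ = 2.5, Var(x̄₁−x̄₂) = σ²(1/n₁ + 1/(k·n₁)) = σ²·(k+1)/(k·n₁).
So n₁ = (1 + 1/k)·((z_{α} + z_β)/d)² = 1.400 × (2.169/0.76)².
n₁ = 1.400 × 8.15 = 11.4.
Round up: n₁ = 12, giving n₂ = 2.5 × 12 = 30.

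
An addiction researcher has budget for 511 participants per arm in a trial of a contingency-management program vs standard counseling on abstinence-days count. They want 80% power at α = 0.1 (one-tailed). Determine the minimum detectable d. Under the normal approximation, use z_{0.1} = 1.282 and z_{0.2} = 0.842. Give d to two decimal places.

d_min ≈ 0.13

For two independent groups of n = 511 each: d_min = (z_{α} + z_β)·√(2/n).
z-sum = 1.282 + 0.842 = 2.124.
d_min = 2.124 × √(2/511) = 2.124 × 0.0626 = 0.133.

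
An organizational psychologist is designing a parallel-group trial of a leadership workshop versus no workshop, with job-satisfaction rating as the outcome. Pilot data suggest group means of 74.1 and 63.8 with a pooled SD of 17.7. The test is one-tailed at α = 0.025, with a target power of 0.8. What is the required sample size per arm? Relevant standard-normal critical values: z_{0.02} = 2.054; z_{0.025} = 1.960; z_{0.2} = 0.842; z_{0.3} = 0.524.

Cohen's d = |M₁ − M₂| / SD_pooled = |74.1 − 63.8| / 17.7 = 10.3 / 17.7 = 0.582.
For two independent groups with equal n: n = 2·((z_{α} + z_β) / d)².
z_{α} + z_β = 1.960 + 0.842 = 2.802.
n = 2 × (2.802 / 0.582)² = 2 × 4.814² = 2 × 23.18 = 46.4.
Round up to the next whole participant.

n = 47 per group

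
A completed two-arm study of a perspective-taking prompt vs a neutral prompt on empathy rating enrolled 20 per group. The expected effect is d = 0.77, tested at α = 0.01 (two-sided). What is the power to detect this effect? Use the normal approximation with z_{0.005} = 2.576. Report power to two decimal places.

power ≈ 0.44

For two equal groups, power = Φ(d·√(n/2) − z_{α/2}).
d·√(n/2) = 0.77 × √(20/2) = 0.77 × 3.162 = 2.435.
z_β = 2.435 − 2.576 = -0.141.
Power = Φ(-0.141) = 0.444.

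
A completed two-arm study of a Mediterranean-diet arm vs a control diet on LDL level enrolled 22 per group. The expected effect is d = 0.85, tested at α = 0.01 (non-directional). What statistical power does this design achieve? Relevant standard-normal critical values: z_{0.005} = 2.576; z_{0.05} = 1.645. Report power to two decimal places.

For two equal groups, power = Φ(d·√(n/2) − z_{α/2}).
d·√(n/2) = 0.85 × √(22/2) = 0.85 × 3.317 = 2.819.
z_β = 2.819 − 2.576 = 0.243.
Power = Φ(0.243) = 0.596.

power ≈ 0.60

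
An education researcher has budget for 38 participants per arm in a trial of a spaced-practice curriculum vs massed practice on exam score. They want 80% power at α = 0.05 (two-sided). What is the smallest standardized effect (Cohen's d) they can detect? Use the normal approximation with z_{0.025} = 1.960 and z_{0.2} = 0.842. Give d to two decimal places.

For two independent groups of n = 38 each: d_min = (z_{α/2} + z_β)·√(2/n).
z-sum = 1.960 + 0.842 = 2.802.
d_min = 2.802 × √(2/38) = 2.802 × 0.2294 = 0.643.

d_min ≈ 0.64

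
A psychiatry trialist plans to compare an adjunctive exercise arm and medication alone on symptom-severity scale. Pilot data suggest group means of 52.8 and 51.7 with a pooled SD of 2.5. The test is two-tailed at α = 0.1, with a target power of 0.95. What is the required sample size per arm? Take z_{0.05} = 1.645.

n = 112 per group

Cohen's d = |M₁ − M₂| / SD_pooled = |52.8 − 51.7| / 2.5 = 1.1 / 2.5 = 0.440.
For two independent groups with equal n: n = 2·((z_{α/2} + z_β) / d)².
z_{α/2} + z_β = 1.645 + 1.645 = 3.290.
n = 2 × (3.290 / 0.440)² = 2 × 7.477² = 2 × 55.91 = 111.8.
Round up to the next whole participant.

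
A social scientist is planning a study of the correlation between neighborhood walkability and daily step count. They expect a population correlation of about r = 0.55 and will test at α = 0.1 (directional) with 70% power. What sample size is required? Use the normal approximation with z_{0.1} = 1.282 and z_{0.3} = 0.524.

Fisher's z: C = ½·ln((1+r)/(1−r)) = ½·ln(3.4444) = 0.6184.
n = ((z_{α} + z_β)/C)² + 3.
(1.282 + 0.524) / 0.6184 = 1.806 / 0.6184 = 2.920.
n = 2.920² + 3 = 8.53 + 3 = 11.5.
Round up.

n = 12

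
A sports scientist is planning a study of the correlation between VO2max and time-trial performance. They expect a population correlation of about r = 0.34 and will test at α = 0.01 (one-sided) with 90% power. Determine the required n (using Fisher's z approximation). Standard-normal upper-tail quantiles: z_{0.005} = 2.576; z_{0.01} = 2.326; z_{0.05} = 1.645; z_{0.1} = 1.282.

Fisher's z: C = ½·ln((1+r)/(1−r)) = ½·ln(2.0303) = 0.3541.
n = ((z_{α} + z_β)/C)² + 3.
(2.326 + 1.282) / 0.3541 = 3.608 / 0.3541 = 10.189.
n = 10.189² + 3 = 103.82 + 3 = 106.8.
Round up.

n = 107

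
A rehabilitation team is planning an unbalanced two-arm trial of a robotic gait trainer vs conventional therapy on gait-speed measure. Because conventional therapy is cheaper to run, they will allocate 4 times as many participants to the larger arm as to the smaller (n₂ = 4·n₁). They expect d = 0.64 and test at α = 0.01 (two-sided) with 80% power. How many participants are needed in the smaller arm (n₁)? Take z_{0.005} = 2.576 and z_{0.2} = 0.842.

With allocation ratio k = n₂/n₁ = 4, Var(x̄₁−x̄₂) = σ²(1/n₁ + 1/(k·n₁)) = σ²·(k+1)/(k·n₁).
So n₁ = (1 + 1/k)·((z_{α/2} + z_β)/d)² = 1.250 × (3.418/0.64)².
n₁ = 1.250 × 28.52 = 35.7.
Round up: n₁ = 36, giving n₂ = 4 × 36 = 144.

n₁ = 36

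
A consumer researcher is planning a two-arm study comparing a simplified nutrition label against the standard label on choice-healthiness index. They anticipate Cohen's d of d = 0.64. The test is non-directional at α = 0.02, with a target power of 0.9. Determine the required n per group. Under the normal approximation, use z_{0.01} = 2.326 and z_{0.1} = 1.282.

n = 64 per group

For two independent groups with equal n: n = 2·((z_{α/2} + z_β) / d)².
z_{α/2} + z_β = 2.326 + 1.282 = 3.608.
n = 2 × (3.608 / 0.64)² = 2 × 5.638² = 2 × 31.78 = 63.6.
Round up to the next whole participant.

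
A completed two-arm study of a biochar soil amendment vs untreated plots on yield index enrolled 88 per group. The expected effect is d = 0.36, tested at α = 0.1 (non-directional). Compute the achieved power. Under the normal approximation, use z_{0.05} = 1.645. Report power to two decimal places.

power ≈ 0.77

For two equal groups, power = Φ(d·√(n/2) − z_{α/2}).
d·√(n/2) = 0.36 × √(88/2) = 0.36 × 6.633 = 2.388.
z_β = 2.388 − 1.645 = 0.743.
Power = Φ(0.743) = 0.771.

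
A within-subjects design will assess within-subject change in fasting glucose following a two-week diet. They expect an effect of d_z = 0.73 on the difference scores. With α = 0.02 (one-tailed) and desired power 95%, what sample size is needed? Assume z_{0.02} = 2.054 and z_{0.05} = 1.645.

For a paired (one-sample on differences) test: n = ((z_{α} + z_β) / d)².
z_{α} + z_β = 2.054 + 1.645 = 3.699.
n = (3.699 / 0.73)² = 5.067² = 25.68.
Round up.

n = 26 pairs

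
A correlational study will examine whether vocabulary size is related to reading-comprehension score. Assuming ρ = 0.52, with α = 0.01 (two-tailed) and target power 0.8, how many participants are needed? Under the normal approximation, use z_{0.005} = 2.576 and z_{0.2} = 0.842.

n = 39

Fisher's z: C = ½·ln((1+r)/(1−r)) = ½·ln(3.1667) = 0.5763.
n = ((z_{α/2} + z_β)/C)² + 3.
(2.576 + 0.842) / 0.5763 = 3.418 / 0.5763 = 5.931.
n = 5.931² + 3 = 35.18 + 3 = 38.2.
Round up.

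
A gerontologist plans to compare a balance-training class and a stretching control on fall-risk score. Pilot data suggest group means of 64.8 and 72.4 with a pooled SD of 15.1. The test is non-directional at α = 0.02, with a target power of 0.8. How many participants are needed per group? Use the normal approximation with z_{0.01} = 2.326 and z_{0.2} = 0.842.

n = 80 per group

Cohen's d = |M₁ − M₂| / SD_pooled = |64.8 − 72.4| / 15.1 = 7.6 / 15.1 = 0.503.
For two independent groups with equal n: n = 2·((z_{α/2} + z_β) / d)².
z_{α/2} + z_β = 2.326 + 0.842 = 3.168.
n = 2 × (3.168 / 0.503)² = 2 × 6.298² = 2 × 39.67 = 79.3.
Round up to the next whole participant.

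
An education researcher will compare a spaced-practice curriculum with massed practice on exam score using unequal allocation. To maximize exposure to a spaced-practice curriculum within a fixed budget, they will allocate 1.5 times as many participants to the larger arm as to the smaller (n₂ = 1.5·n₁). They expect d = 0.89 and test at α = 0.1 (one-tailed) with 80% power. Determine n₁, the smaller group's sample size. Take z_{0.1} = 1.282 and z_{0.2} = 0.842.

n₁ = 10

With allocation ratio k = n₂/n₁ = 1.5, Var(x̄₁−x̄₂) = σ²(1/n₁ + 1/(k·n₁)) = σ²·(k+1)/(k·n₁).
So n₁ = (1 + 1/k)·((z_{α} + z_β)/d)² = 1.667 × (2.124/0.89)².
n₁ = 1.667 × 5.70 = 9.5.
Round up: n₁ = 10, giving n₂ = 1.5 × 10 = 15.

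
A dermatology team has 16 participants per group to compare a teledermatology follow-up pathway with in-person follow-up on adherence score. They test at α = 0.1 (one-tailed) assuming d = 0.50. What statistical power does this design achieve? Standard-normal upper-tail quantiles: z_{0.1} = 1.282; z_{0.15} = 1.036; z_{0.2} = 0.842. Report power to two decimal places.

power ≈ 0.55

For two equal groups, power = Φ(d·√(n/2) − z_{α}).
d·√(n/2) = 0.50 × √(16/2) = 0.50 × 2.828 = 1.414.
z_β = 1.414 − 1.282 = 0.132.
Power = Φ(0.132) = 0.553.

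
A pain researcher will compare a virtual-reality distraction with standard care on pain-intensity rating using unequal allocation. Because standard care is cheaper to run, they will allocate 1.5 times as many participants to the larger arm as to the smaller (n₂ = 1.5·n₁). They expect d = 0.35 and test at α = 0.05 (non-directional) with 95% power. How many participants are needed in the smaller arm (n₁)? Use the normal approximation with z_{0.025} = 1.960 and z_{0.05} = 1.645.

With allocation ratio k = n₂/n₁ = 1.5, Var(x̄₁−x̄₂) = σ²(1/n₁ + 1/(k·n₁)) = σ²·(k+1)/(k·n₁).
So n₁ = (1 + 1/k)·((z_{α/2} + z_β)/d)² = 1.667 × (3.605/0.35)².
n₁ = 1.667 × 106.09 = 176.8.
Round up: n₁ = 177, giving n₂ = ⌈1.5 × 177⌉ = ⌈265.5⌉ = 266.

n₁ = 177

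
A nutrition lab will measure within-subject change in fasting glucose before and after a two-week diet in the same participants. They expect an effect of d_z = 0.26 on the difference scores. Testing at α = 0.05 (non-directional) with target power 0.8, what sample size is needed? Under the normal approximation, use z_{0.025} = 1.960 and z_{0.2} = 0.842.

For a paired (one-sample on differences) test: n = ((z_{α/2} + z_β) / d)².
z_{α/2} + z_β = 1.960 + 0.842 = 2.802.
n = (2.802 / 0.26)² = 10.777² = 116.14.
Round up.

n = 117 pairs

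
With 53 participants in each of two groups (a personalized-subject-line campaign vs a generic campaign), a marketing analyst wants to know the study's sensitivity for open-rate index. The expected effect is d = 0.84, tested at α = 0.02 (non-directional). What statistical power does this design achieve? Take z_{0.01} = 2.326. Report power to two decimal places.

For two equal groups, power = Φ(d·√(n/2) − z_{α/2}).
d·√(n/2) = 0.84 × √(53/2) = 0.84 × 5.148 = 4.324.
z_β = 4.324 − 2.326 = 1.998.
Power = Φ(1.998) = 0.977.

power ≈ 0.98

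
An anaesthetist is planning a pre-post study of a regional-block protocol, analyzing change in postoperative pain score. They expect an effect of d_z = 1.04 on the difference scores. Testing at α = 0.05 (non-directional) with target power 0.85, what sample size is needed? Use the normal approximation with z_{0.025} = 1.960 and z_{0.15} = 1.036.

For a paired (one-sample on differences) test: n = ((z_{α/2} + z_β) / d)².
z_{α/2} + z_β = 1.960 + 1.036 = 2.996.
n = (2.996 / 1.04)² = 2.881² = 8.30.
Round up.

n = 9 pairs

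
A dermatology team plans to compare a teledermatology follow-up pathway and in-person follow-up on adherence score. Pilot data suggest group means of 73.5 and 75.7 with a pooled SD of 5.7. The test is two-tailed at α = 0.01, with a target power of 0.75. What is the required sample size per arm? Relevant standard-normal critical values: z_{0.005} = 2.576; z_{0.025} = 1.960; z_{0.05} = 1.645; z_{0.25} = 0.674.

n = 142 per group

Cohen's d = |M₁ − M₂| / SD_pooled = |73.5 − 75.7| / 5.7 = 2.2 / 5.7 = 0.386.
For two independent groups with equal n: n = 2·((z_{α/2} + z_β) / d)².
z_{α/2} + z_β = 2.576 + 0.674 = 3.250.
n = 2 × (3.250 / 0.386)² = 2 × 8.420² = 2 × 70.89 = 141.8.
Round up to the next whole participant.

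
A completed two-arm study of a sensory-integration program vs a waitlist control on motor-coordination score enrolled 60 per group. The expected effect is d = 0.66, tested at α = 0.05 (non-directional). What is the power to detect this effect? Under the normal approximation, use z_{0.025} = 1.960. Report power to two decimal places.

power ≈ 0.95

For two equal groups, power = Φ(d·√(n/2) − z_{α/2}).
d·√(n/2) = 0.66 × √(60/2) = 0.66 × 5.477 = 3.615.
z_β = 3.615 − 1.960 = 1.655.
Power = Φ(1.655) = 0.951.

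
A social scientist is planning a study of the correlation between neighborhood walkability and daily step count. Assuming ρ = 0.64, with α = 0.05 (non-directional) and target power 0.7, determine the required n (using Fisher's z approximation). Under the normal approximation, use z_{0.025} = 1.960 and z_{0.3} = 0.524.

Fisher's z: C = ½·ln((1+r)/(1−r)) = ½·ln(4.5556) = 0.7582.
n = ((z_{α/2} + z_β)/C)² + 3.
(1.960 + 0.524) / 0.7582 = 2.484 / 0.7582 = 3.276.
n = 3.276² + 3 = 10.73 + 3 = 13.7.
Round up.

n = 14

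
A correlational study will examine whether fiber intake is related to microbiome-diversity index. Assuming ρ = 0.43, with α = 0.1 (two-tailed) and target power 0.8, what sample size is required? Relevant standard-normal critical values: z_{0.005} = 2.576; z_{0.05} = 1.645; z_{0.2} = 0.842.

Fisher's z: C = ½·ln((1+r)/(1−r)) = ½·ln(2.5088) = 0.4599.
n = ((z_{α/2} + z_β)/C)² + 3.
(1.645 + 0.842) / 0.4599 = 2.487 / 0.4599 = 5.408.
n = 5.408² + 3 = 29.24 + 3 = 32.2.
Round up.

n = 33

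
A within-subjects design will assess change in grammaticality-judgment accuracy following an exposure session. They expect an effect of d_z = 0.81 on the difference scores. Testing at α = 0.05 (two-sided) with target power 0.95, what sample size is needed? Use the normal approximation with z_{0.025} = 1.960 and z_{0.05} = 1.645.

For a paired (one-sample on differences) test: n = ((z_{α/2} + z_β) / d)².
z_{α/2} + z_β = 1.960 + 1.645 = 3.605.
n = (3.605 / 0.81)² = 4.451² = 19.81.
Round up.

n = 20 pairs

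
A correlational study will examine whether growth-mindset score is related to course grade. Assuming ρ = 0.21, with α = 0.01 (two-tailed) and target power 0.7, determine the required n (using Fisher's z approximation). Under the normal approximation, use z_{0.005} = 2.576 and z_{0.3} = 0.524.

n = 215

Fisher's z: C = ½·ln((1+r)/(1−r)) = ½·ln(1.5316) = 0.2132.
n = ((z_{α/2} + z_β)/C)² + 3.
(2.576 + 0.524) / 0.2132 = 3.100 / 0.2132 = 14.540.
n = 14.540² + 3 = 211.42 + 3 = 214.4.
Round up.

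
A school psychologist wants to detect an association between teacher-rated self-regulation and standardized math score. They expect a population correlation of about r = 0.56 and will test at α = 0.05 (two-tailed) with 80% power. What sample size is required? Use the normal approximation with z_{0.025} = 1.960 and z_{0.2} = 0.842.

Fisher's z: C = ½·ln((1+r)/(1−r)) = ½·ln(3.5455) = 0.6328.
n = ((z_{α/2} + z_β)/C)² + 3.
(1.960 + 0.842) / 0.6328 = 2.802 / 0.6328 = 4.428.
n = 4.428² + 3 = 19.61 + 3 = 22.6.
Round up.

n = 23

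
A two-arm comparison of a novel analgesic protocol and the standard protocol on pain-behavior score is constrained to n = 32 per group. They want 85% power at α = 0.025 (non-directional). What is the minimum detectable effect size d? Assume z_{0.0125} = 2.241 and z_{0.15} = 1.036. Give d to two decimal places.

d_min ≈ 0.82

For two independent groups of n = 32 each: d_min = (z_{α/2} + z_β)·√(2/n).
z-sum = 2.241 + 1.036 = 3.277.
d_min = 3.277 × √(2/32) = 3.277 × 0.2500 = 0.819.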